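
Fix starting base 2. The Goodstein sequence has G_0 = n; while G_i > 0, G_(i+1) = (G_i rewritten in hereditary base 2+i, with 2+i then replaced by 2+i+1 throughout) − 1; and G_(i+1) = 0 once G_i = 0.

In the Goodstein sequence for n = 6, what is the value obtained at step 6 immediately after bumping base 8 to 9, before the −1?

332148

G_0 = 6. HB_2(6) = 2^2 + 2. Bump = 30. G_1 = 29.
G_1 = 29. HB_3(29) = 3^3 + 2. Bump = 258. G_2 = 257.
G_2 = 257. HB_4(257) = 4^4 + 1. Bump = 3126. G_3 = 3125.
G_3 = 3125. HB_5(3125) = 5^5. Bump = 46656. G_4 = 46655.
G_4 = 46655. HB_6(46655) = 5·6^5 + 5·6^4 + 5·6^3 + 5·6^2 + 5·6 + 5. Bump = 98040. G_5 = 98039.
G_5 = 98039. HB_7(98039) = 5·7^5 + 5·7^4 + 5·7^3 + 5·7^2 + 5·7 + 4. Bump = 187244. G_6 = 187243.
G_6 = 187243. HB_8(187243) = 5·8^5 + 5·8^4 + 5·8^3 + 5·8^2 + 5·8 + 3. Bump = 332148. G_7 = 332147.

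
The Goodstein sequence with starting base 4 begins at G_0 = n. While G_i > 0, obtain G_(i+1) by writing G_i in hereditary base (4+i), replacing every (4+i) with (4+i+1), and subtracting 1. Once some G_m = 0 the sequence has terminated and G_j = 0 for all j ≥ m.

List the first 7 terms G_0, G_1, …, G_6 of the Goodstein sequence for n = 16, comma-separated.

(0) 16|_4 = 4^2 ↦ 5^2|_5 = 25 ⇒ 24
(1) 24|_5 = 4·5 + 4 ↦ 4·6 + 4|_6 = 28 ⇒ 27
(2) 27|_6 = 4·6 + 3 ↦ 4·7 + 3|_7 = 31 ⇒ 30
(3) 30|_7 = 4·7 + 2 ↦ 4·8 + 2|_8 = 34 ⇒ 33
(4) 33|_8 = 4·8 + 1 ↦ 4·9 + 1|_9 = 37 ⇒ 36
(5) 36|_9 = 4·9 ↦ 4·10|_10 = 40 ⇒ 39

16, 24, 27, 30, 33, 36, 39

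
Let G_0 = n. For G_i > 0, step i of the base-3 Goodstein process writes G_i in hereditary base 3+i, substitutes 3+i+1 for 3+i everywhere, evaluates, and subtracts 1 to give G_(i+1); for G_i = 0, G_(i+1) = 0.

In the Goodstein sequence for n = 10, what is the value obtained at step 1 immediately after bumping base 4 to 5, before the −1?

25

(0) 10|_3 = 3^2 + 1 ↦ 4^2 + 1|_4 = 17 ⇒ 16
(1) 16|_4 = 4^2 ↦ 5^2|_5 = 25 ⇒ 24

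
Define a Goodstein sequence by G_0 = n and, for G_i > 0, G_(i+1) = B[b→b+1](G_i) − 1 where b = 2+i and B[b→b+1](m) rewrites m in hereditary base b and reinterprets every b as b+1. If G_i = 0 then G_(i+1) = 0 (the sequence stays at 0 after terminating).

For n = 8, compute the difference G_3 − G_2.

i=0: 8 = 2^(2 + 1) (b=2); 2→3: 3^(3 + 1) = 81; 81−1 = 80
i=1: 80 = 2·3^3 + 2·3^2 + 2·3 + 2 (b=3); 3→4: 2·4^4 + 2·4^2 + 2·4 + 2 = 554; 554−1 = 553
i=2: 553 = 2·4^4 + 2·4^2 + 2·4 + 1 (b=4); 4→5: 2·5^5 + 2·5^2 + 2·5 + 1 = 6311; 6311−1 = 6310

5757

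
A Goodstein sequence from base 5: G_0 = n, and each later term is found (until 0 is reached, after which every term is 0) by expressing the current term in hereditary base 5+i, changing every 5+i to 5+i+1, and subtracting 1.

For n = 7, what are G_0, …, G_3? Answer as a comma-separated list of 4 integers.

7, 7, 7, 7

step 0: 7 = 5 + 2; sub 6 for 5: 6 + 2; = 8; G_1 = 8−1 = 7
step 1: 7 = 6 + 1; sub 7 for 6: 7 + 1; = 8; G_2 = 8−1 = 7
step 2: 7 = 7; sub 8 for 7: 8; = 8; G_3 = 8−1 = 7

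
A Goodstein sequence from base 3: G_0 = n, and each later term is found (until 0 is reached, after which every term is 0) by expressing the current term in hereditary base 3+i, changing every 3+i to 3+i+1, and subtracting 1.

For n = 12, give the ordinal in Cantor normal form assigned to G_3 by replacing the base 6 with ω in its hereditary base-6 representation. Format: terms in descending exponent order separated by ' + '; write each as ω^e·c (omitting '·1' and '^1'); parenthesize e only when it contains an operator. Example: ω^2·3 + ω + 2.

12 —HB3→ 3^2 + 3 —bump→ 4^2 + 4 = 20 —(−1)→ 19
19 —HB4→ 4^2 + 3 —bump→ 5^2 + 3 = 28 —(−1)→ 27
27 —HB5→ 5^2 + 2 —bump→ 6^2 + 2 = 38 —(−1)→ 37
37 —HB6→ 6^2 + 1 —bump→ 7^2 + 1 = 50 —(−1)→ 49

ω^2 + 1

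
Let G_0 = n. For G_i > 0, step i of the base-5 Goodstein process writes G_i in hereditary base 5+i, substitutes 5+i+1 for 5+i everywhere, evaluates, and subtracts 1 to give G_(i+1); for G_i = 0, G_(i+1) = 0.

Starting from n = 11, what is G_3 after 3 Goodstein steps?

G_0 = 11. HB_5(11) = 2·5 + 1. Bump = 13. G_1 = 12.
G_1 = 12. HB_6(12) = 2·6. Bump = 14. G_2 = 13.
G_2 = 13. HB_7(13) = 7 + 6. Bump = 14. G_3 = 13.
G_3 = 13. HB_8(13) = 8 + 5. Bump = 14. G_4 = 13.

13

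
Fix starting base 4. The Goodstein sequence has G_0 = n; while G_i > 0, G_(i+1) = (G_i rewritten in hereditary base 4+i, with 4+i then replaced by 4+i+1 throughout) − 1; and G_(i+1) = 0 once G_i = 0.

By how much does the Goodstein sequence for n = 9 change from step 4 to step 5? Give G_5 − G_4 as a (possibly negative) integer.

0

G_0=9  [base 4] 2·4 + 1  →[4↦5]→  2·5 + 1 = 11  −1 ⇒ G_1=10
G_1=10  [base 5] 2·5  →[5↦6]→  2·6 = 12  −1 ⇒ G_2=11
G_2=11  [base 6] 6 + 5  →[6↦7]→  7 + 5 = 12  −1 ⇒ G_3=11
G_3=11  [base 7] 7 + 4  →[7↦8]→  8 + 4 = 12  −1 ⇒ G_4=11
G_4=11  [base 8] 8 + 3  →[8↦9]→  9 + 3 = 12  −1 ⇒ G_5=11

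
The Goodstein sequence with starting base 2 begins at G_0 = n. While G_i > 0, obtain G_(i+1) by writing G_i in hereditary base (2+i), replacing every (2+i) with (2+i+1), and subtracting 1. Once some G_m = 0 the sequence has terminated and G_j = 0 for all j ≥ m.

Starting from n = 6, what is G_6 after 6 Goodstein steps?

187243

G_0=6  [base 2] 2^2 + 2  →[2↦3]→  3^3 + 3 = 30  −1 ⇒ G_1=29
G_1=29  [base 3] 3^3 + 2  →[3↦4]→  4^4 + 2 = 258  −1 ⇒ G_2=257
G_2=257  [base 4] 4^4 + 1  →[4↦5]→  5^5 + 1 = 3126  −1 ⇒ G_3=3125
G_3=3125  [base 5] 5^5  →[5↦6]→  6^6 = 46656  −1 ⇒ G_4=46655
G_4=46655  [base 6] 5·6^5 + 5·6^4 + 5·6^3 + 5·6^2 + 5·6 + 5  →[6↦7]→  5·7^5 + 5·7^4 + 5·7^3 + 5·7^2 + 5·7 + 5 = 98040  −1 ⇒ G_5=98039
G_5=98039  [base 7] 5·7^5 + 5·7^4 + 5·7^3 + 5·7^2 + 5·7 + 4  →[7↦8]→  5·8^5 + 5·8^4 + 5·8^3 + 5·8^2 + 5·8 + 4 = 187244  −1 ⇒ G_6=187243
G_6=187243  [base 8] 5·8^5 + 5·8^4 + 5·8^3 + 5·8^2 + 5·8 + 3  →[8↦9]→  5·9^5 + 5·9^4 + 5·9^3 + 5·9^2 + 5·9 + 3 = 332148  −1 ⇒ G_7=332147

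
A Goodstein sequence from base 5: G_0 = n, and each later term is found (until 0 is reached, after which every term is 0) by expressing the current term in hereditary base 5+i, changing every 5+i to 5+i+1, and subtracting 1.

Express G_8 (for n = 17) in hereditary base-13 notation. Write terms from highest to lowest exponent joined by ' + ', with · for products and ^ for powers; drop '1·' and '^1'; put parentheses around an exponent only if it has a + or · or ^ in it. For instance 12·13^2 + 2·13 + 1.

2·13 + 2

i=0: 17 = 3·5 + 2 (b=5); 5→6: 3·6 + 2 = 20; 20−1 = 19
i=1: 19 = 3·6 + 1 (b=6); 6→7: 3·7 + 1 = 22; 22−1 = 21
i=2: 21 = 3·7 (b=7); 7→8: 3·8 = 24; 24−1 = 23
i=3: 23 = 2·8 + 7 (b=8); 8→9: 2·9 + 7 = 25; 25−1 = 24
i=4: 24 = 2·9 + 6 (b=9); 9→10: 2·10 + 6 = 26; 26−1 = 25
i=5: 25 = 2·10 + 5 (b=10); 10→11: 2·11 + 5 = 27; 27−1 = 26
i=6: 26 = 2·11 + 4 (b=11); 11→12: 2·12 + 4 = 28; 28−1 = 27
i=7: 27 = 2·12 + 3 (b=12); 12→13: 2·13 + 3 = 29; 29−1 = 28
i=8: 28 = 2·13 + 2 (b=13); 13→14: 2·14 + 2 = 30; 30−1 = 29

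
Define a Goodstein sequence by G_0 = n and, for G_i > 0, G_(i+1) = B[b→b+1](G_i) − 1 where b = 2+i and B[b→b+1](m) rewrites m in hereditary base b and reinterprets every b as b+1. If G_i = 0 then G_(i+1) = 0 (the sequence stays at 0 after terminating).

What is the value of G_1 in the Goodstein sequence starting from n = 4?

26

[0] 4 ≡ 2^2 (base 2). Lift 3: 27. −1: 26.
[1] 26 ≡ 2·3^2 + 2·3 + 2 (base 3). Lift 4: 42. −1: 41.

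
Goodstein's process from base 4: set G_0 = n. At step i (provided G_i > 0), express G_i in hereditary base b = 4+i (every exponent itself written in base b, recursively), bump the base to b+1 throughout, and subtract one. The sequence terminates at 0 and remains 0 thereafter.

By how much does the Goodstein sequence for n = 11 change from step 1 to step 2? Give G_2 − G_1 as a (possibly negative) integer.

1

G_0=11  [base 4] 2·4 + 3  →[4↦5]→  2·5 + 3 = 13  −1 ⇒ G_1=12
G_1=12  [base 5] 2·5 + 2  →[5↦6]→  2·6 + 2 = 14  −1 ⇒ G_2=13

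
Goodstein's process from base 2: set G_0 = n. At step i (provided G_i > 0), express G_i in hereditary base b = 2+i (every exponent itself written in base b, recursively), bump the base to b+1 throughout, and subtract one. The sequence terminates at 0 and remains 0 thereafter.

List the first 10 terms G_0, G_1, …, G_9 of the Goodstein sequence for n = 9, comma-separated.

9 —HB2→ 2^(2 + 1) + 1 —bump→ 3^(3 + 1) + 1 = 82 —(−1)→ 81
81 —HB3→ 3^(3 + 1) —bump→ 4^(4 + 1) = 1024 —(−1)→ 1023
1023 —HB4→ 3·4^4 + 3·4^3 + 3·4^2 + 3·4 + 3 —bump→ 3·5^5 + 3·5^3 + 3·5^2 + 3·5 + 3 = 9843 —(−1)→ 9842
9842 —HB5→ 3·5^5 + 3·5^3 + 3·5^2 + 3·5 + 2 —bump→ 3·6^6 + 3·6^3 + 3·6^2 + 3·6 + 2 = 140744 —(−1)→ 140743
140743 —HB6→ 3·6^6 + 3·6^3 + 3·6^2 + 3·6 + 1 —bump→ 3·7^7 + 3·7^3 + 3·7^2 + 3·7 + 1 = 2471827 —(−1)→ 2471826
2471826 —HB7→ 3·7^7 + 3·7^3 + 3·7^2 + 3·7 —bump→ 3·8^8 + 3·8^3 + 3·8^2 + 3·8 = 50333400 —(−1)→ 50333399
50333399 —HB8→ 3·8^8 + 3·8^3 + 3·8^2 + 2·8 + 7 —bump→ 3·9^9 + 3·9^3 + 3·9^2 + 2·9 + 7 = 1162263922 —(−1)→ 1162263921
1162263921 —HB9→ 3·9^9 + 3·9^3 + 3·9^2 + 2·9 + 6 —bump→ 3·10^10 + 3·10^3 + 3·10^2 + 2·10 + 6 = 30000003326 —(−1)→ 30000003325
30000003325 —HB10→ 3·10^10 + 3·10^3 + 3·10^2 + 2·10 + 5 —bump→ 3·11^11 + 3·11^3 + 3·11^2 + 2·11 + 5 = 855935016216 —(−1)→ 855935016215

9, 81, 1023, 9842, 140743, 2471826, 50333399, 1162263921, 30000003325, 855935016215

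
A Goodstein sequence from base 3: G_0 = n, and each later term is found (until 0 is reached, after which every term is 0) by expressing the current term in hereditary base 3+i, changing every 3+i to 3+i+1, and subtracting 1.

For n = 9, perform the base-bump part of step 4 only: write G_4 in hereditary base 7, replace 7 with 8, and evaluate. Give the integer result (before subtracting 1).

(0) 9|_3 = 3^2 ↦ 4^2|_4 = 16 ⇒ 15
(1) 15|_4 = 3·4 + 3 ↦ 3·5 + 3|_5 = 18 ⇒ 17
(2) 17|_5 = 3·5 + 2 ↦ 3·6 + 2|_6 = 20 ⇒ 19
(3) 19|_6 = 3·6 + 1 ↦ 3·7 + 1|_7 = 22 ⇒ 21

24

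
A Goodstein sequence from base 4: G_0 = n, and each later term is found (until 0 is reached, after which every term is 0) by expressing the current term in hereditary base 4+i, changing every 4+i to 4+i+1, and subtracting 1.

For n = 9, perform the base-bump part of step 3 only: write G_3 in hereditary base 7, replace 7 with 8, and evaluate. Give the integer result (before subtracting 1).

base 4: 9 = 2·4 + 1; at 5: 2·5 + 1 = 11; next = 10
base 5: 10 = 2·5; at 6: 2·6 = 12; next = 11
base 6: 11 = 6 + 5; at 7: 7 + 5 = 12; next = 11

12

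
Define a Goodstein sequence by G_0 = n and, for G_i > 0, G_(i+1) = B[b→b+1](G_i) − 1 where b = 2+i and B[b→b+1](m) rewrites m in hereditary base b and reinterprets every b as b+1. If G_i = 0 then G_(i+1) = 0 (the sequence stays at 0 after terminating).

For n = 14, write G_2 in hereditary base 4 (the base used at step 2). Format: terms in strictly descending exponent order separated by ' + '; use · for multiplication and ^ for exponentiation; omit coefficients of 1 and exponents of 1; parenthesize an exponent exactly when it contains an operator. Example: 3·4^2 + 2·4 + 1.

4^(4 + 1) + 4^4 + 1

base 2: 14 = 2^(2 + 1) + 2^2 + 2; at 3: 3^(3 + 1) + 3^3 + 3 = 111; next = 110
base 3: 110 = 3^(3 + 1) + 3^3 + 2; at 4: 4^(4 + 1) + 4^4 + 2 = 1282; next = 1281
base 4: 1281 = 4^(4 + 1) + 4^4 + 1; at 5: 5^(5 + 1) + 5^5 + 1 = 18751; next = 18750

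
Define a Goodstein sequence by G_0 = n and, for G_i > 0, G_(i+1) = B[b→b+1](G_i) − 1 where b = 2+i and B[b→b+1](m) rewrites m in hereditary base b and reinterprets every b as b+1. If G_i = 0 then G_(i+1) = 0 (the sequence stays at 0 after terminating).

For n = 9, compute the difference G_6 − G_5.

47861573

G_0=9  [base 2] 2^(2 + 1) + 1  →[2↦3]→  3^(3 + 1) + 1 = 82  −1 ⇒ G_1=81
G_1=81  [base 3] 3^(3 + 1)  →[3↦4]→  4^(4 + 1) = 1024  −1 ⇒ G_2=1023
G_2=1023  [base 4] 3·4^4 + 3·4^3 + 3·4^2 + 3·4 + 3  →[4↦5]→  3·5^5 + 3·5^3 + 3·5^2 + 3·5 + 3 = 9843  −1 ⇒ G_3=9842
G_3=9842  [base 5] 3·5^5 + 3·5^3 + 3·5^2 + 3·5 + 2  →[5↦6]→  3·6^6 + 3·6^3 + 3·6^2 + 3·6 + 2 = 140744  −1 ⇒ G_4=140743
G_4=140743  [base 6] 3·6^6 + 3·6^3 + 3·6^2 + 3·6 + 1  →[6↦7]→  3·7^7 + 3·7^3 + 3·7^2 + 3·7 + 1 = 2471827  −1 ⇒ G_5=2471826
G_5=2471826  [base 7] 3·7^7 + 3·7^3 + 3·7^2 + 3·7  →[7↦8]→  3·8^8 + 3·8^3 + 3·8^2 + 3·8 = 50333400  −1 ⇒ G_6=50333399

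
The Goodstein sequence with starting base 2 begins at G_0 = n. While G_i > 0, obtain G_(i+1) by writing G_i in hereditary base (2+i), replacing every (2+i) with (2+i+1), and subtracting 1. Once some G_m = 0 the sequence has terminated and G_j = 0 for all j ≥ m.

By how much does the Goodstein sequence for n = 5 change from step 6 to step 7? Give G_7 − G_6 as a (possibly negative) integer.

703

base 2: 5 = 2^2 + 1; at 3: 3^3 + 1 = 28; next = 27
base 3: 27 = 3^3; at 4: 4^4 = 256; next = 255
base 4: 255 = 3·4^3 + 3·4^2 + 3·4 + 3; at 5: 3·5^3 + 3·5^2 + 3·5 + 3 = 468; next = 467
base 5: 467 = 3·5^3 + 3·5^2 + 3·5 + 2; at 6: 3·6^3 + 3·6^2 + 3·6 + 2 = 776; next = 775
base 6: 775 = 3·6^3 + 3·6^2 + 3·6 + 1; at 7: 3·7^3 + 3·7^2 + 3·7 + 1 = 1198; next = 1197
base 7: 1197 = 3·7^3 + 3·7^2 + 3·7; at 8: 3·8^3 + 3·8^2 + 3·8 = 1752; next = 1751
base 8: 1751 = 3·8^3 + 3·8^2 + 2·8 + 7; at 9: 3·9^3 + 3·9^2 + 2·9 + 7 = 2455; next = 2454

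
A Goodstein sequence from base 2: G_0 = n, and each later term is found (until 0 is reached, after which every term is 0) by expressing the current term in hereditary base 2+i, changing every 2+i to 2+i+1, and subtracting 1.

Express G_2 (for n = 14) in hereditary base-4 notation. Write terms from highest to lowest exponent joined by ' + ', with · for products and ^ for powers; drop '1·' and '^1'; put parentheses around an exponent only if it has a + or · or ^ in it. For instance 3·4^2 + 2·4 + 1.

4^(4 + 1) + 4^4 + 1

14 —HB2→ 2^(2 + 1) + 2^2 + 2 —bump→ 3^(3 + 1) + 3^3 + 3 = 111 —(−1)→ 110
110 —HB3→ 3^(3 + 1) + 3^3 + 2 —bump→ 4^(4 + 1) + 4^4 + 2 = 1282 —(−1)→ 1281
1281 —HB4→ 4^(4 + 1) + 4^4 + 1 —bump→ 5^(5 + 1) + 5^5 + 1 = 18751 —(−1)→ 18750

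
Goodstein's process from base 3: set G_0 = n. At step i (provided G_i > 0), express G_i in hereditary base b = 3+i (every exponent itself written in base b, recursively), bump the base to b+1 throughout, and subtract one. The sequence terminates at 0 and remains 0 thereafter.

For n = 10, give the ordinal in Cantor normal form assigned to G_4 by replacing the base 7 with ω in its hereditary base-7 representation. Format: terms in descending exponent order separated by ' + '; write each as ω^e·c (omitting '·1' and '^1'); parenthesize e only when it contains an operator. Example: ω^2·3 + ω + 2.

(0) 10|_3 = 3^2 + 1 ↦ 4^2 + 1|_4 = 17 ⇒ 16
(1) 16|_4 = 4^2 ↦ 5^2|_5 = 25 ⇒ 24
(2) 24|_5 = 4·5 + 4 ↦ 4·6 + 4|_6 = 28 ⇒ 27
(3) 27|_6 = 4·6 + 3 ↦ 4·7 + 3|_7 = 31 ⇒ 30
(4) 30|_7 = 4·7 + 2 ↦ 4·8 + 2|_8 = 34 ⇒ 33

ω·4 + 2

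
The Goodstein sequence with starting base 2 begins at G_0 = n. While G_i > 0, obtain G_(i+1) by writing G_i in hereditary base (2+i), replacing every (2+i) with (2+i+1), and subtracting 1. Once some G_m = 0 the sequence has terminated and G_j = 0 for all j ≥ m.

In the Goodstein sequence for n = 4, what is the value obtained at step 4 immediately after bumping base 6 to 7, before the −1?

110

i=0: 4 = 2^2 (b=2); 2→3: 3^3 = 27; 27−1 = 26
i=1: 26 = 2·3^2 + 2·3 + 2 (b=3); 3→4: 2·4^2 + 2·4 + 2 = 42; 42−1 = 41
i=2: 41 = 2·4^2 + 2·4 + 1 (b=4); 4→5: 2·5^2 + 2·5 + 1 = 61; 61−1 = 60
i=3: 60 = 2·5^2 + 2·5 (b=5); 5→6: 2·6^2 + 2·6 = 84; 84−1 = 83
i=4: 83 = 2·6^2 + 6 + 5 (b=6); 6→7: 2·7^2 + 7 + 5 = 110; 110−1 = 109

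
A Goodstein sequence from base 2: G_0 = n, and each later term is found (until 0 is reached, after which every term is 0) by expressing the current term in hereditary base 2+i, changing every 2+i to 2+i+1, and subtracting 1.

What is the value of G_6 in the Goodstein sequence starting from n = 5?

1751

[0] 5 ≡ 2^2 + 1 (base 2). Lift 3: 28. −1: 27.
[1] 27 ≡ 3^3 (base 3). Lift 4: 256. −1: 255.
[2] 255 ≡ 3·4^3 + 3·4^2 + 3·4 + 3 (base 4). Lift 5: 468. −1: 467.
[3] 467 ≡ 3·5^3 + 3·5^2 + 3·5 + 2 (base 5). Lift 6: 776. −1: 775.
[4] 775 ≡ 3·6^3 + 3·6^2 + 3·6 + 1 (base 6). Lift 7: 1198. −1: 1197.
[5] 1197 ≡ 3·7^3 + 3·7^2 + 3·7 (base 7). Lift 8: 1752. −1: 1751.
[6] 1751 ≡ 3·8^3 + 3·8^2 + 2·8 + 7 (base 8). Lift 9: 2455. −1: 2454.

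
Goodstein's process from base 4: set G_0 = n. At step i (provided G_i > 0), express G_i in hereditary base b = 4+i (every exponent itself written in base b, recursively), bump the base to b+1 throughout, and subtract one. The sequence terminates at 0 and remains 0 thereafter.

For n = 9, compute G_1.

10

9 —HB4→ 2·4 + 1 —bump→ 2·5 + 1 = 11 —(−1)→ 10
10 —HB5→ 2·5 —bump→ 2·6 = 12 —(−1)→ 11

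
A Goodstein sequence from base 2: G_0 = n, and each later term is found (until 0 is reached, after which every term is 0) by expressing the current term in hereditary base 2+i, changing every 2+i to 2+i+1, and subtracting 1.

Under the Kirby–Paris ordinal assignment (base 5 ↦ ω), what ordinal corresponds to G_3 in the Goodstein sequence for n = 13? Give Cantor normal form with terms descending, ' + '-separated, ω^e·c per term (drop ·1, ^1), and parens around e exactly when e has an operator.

ω^(ω + 1) + ω^3·3 + ω^2·3 + ω·3 + 2

G_0=13  [base 2] 2^(2 + 1) + 2^2 + 1  →[2↦3]→  3^(3 + 1) + 3^3 + 1 = 109  −1 ⇒ G_1=108
G_1=108  [base 3] 3^(3 + 1) + 3^3  →[3↦4]→  4^(4 + 1) + 4^4 = 1280  −1 ⇒ G_2=1279
G_2=1279  [base 4] 4^(4 + 1) + 3·4^3 + 3·4^2 + 3·4 + 3  →[4↦5]→  5^(5 + 1) + 3·5^3 + 3·5^2 + 3·5 + 3 = 16093  −1 ⇒ G_3=16092
G_3=16092  [base 5] 5^(5 + 1) + 3·5^3 + 3·5^2 + 3·5 + 2  →[5↦6]→  6^(6 + 1) + 3·6^3 + 3·6^2 + 3·6 + 2 = 280712  −1 ⇒ G_4=280711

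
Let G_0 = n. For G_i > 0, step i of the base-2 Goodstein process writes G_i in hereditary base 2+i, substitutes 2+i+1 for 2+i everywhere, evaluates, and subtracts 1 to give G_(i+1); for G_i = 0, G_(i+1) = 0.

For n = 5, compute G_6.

step 0: 5 = 2^2 + 1; sub 3 for 2: 3^3 + 1; = 28; G_1 = 28−1 = 27
step 1: 27 = 3^3; sub 4 for 3: 4^4; = 256; G_2 = 256−1 = 255
step 2: 255 = 3·4^3 + 3·4^2 + 3·4 + 3; sub 5 for 4: 3·5^3 + 3·5^2 + 3·5 + 3; = 468; G_3 = 468−1 = 467
step 3: 467 = 3·5^3 + 3·5^2 + 3·5 + 2; sub 6 for 5: 3·6^3 + 3·6^2 + 3·6 + 2; = 776; G_4 = 776−1 = 775
step 4: 775 = 3·6^3 + 3·6^2 + 3·6 + 1; sub 7 for 6: 3·7^3 + 3·7^2 + 3·7 + 1; = 1198; G_5 = 1198−1 = 1197
step 5: 1197 = 3·7^3 + 3·7^2 + 3·7; sub 8 for 7: 3·8^3 + 3·8^2 + 3·8; = 1752; G_6 = 1752−1 = 1751
step 6: 1751 = 3·8^3 + 3·8^2 + 2·8 + 7; sub 9 for 8: 3·9^3 + 3·9^2 + 2·9 + 7; = 2455; G_7 = 2455−1 = 2454

1751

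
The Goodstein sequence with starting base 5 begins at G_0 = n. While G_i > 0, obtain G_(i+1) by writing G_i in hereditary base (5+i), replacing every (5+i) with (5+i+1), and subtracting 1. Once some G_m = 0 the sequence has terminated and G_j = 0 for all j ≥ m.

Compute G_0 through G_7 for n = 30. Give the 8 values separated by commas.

i=0: 30 = 5^2 + 5 (b=5); 5→6: 6^2 + 6 = 42; 42−1 = 41
i=1: 41 = 6^2 + 5 (b=6); 6→7: 7^2 + 5 = 54; 54−1 = 53
i=2: 53 = 7^2 + 4 (b=7); 7→8: 8^2 + 4 = 68; 68−1 = 67
i=3: 67 = 8^2 + 3 (b=8); 8→9: 9^2 + 3 = 84; 84−1 = 83
i=4: 83 = 9^2 + 2 (b=9); 9→10: 10^2 + 2 = 102; 102−1 = 101
i=5: 101 = 10^2 + 1 (b=10); 10→11: 11^2 + 1 = 122; 122−1 = 121
i=6: 121 = 11^2 (b=11); 11→12: 12^2 = 144; 144−1 = 143

30, 41, 53, 67, 83, 101, 121, 143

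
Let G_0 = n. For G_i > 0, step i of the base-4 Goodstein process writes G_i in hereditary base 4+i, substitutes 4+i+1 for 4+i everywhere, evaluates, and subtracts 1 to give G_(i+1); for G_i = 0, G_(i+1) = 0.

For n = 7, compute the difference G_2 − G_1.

step 0: 7 = 4 + 3; sub 5 for 4: 5 + 3; = 8; G_1 = 8−1 = 7
step 1: 7 = 5 + 2; sub 6 for 5: 6 + 2; = 8; G_2 = 8−1 = 7

0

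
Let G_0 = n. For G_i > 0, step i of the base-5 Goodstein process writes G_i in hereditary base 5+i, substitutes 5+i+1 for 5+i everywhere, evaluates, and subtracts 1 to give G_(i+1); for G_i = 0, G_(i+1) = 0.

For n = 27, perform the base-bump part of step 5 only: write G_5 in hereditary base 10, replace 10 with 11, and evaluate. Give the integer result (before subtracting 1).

82

G_0=27  [base 5] 5^2 + 2  →[5↦6]→  6^2 + 2 = 38  −1 ⇒ G_1=37
G_1=37  [base 6] 6^2 + 1  →[6↦7]→  7^2 + 1 = 50  −1 ⇒ G_2=49
G_2=49  [base 7] 7^2  →[7↦8]→  8^2 = 64  −1 ⇒ G_3=63
G_3=63  [base 8] 7·8 + 7  →[8↦9]→  7·9 + 7 = 70  −1 ⇒ G_4=69
G_4=69  [base 9] 7·9 + 6  →[9↦10]→  7·10 + 6 = 76  −1 ⇒ G_5=75
G_5=75  [base 10] 7·10 + 5  →[10↦11]→  7·11 + 5 = 82  −1 ⇒ G_6=81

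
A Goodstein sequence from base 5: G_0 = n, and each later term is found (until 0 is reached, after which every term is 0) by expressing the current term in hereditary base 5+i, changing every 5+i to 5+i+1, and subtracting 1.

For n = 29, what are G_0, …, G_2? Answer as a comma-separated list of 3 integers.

step 0: 29 = 5^2 + 4; sub 6 for 5: 6^2 + 4; = 40; G_1 = 40−1 = 39
step 1: 39 = 6^2 + 3; sub 7 for 6: 7^2 + 3; = 52; G_2 = 52−1 = 51

29, 39, 51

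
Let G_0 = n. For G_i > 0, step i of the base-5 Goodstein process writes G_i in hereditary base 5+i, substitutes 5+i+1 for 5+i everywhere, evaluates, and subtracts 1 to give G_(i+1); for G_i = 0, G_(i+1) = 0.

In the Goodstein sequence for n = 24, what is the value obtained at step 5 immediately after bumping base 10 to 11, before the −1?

42

G_0=24  [base 5] 4·5 + 4  →[5↦6]→  4·6 + 4 = 28  −1 ⇒ G_1=27
G_1=27  [base 6] 4·6 + 3  →[6↦7]→  4·7 + 3 = 31  −1 ⇒ G_2=30
G_2=30  [base 7] 4·7 + 2  →[7↦8]→  4·8 + 2 = 34  −1 ⇒ G_3=33
G_3=33  [base 8] 4·8 + 1  →[8↦9]→  4·9 + 1 = 37  −1 ⇒ G_4=36
G_4=36  [base 9] 4·9  →[9↦10]→  4·10 = 40  −1 ⇒ G_5=39
G_5=39  [base 10] 3·10 + 9  →[10↦11]→  3·11 + 9 = 42  −1 ⇒ G_6=41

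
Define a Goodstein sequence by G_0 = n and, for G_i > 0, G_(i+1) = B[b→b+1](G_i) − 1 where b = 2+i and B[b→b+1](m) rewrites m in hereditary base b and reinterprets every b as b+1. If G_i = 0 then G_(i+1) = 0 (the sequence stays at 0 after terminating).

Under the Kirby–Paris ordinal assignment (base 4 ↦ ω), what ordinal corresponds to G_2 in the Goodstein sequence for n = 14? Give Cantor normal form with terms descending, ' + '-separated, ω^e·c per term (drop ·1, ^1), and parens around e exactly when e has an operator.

14 —HB2→ 2^(2 + 1) + 2^2 + 2 —bump→ 3^(3 + 1) + 3^3 + 3 = 111 —(−1)→ 110
110 —HB3→ 3^(3 + 1) + 3^3 + 2 —bump→ 4^(4 + 1) + 4^4 + 2 = 1282 —(−1)→ 1281
1281 —HB4→ 4^(4 + 1) + 4^4 + 1 —bump→ 5^(5 + 1) + 5^5 + 1 = 18751 —(−1)→ 18750

ω^(ω + 1) + ω^ω + 1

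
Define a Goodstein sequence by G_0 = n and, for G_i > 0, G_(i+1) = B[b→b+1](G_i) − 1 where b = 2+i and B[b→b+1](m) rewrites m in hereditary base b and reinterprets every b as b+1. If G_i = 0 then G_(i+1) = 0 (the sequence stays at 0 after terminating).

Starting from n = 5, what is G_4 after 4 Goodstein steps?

(0) 5|_2 = 2^2 + 1 ↦ 3^3 + 1|_3 = 28 ⇒ 27
(1) 27|_3 = 3^3 ↦ 4^4|_4 = 256 ⇒ 255
(2) 255|_4 = 3·4^3 + 3·4^2 + 3·4 + 3 ↦ 3·5^3 + 3·5^2 + 3·5 + 3|_5 = 468 ⇒ 467
(3) 467|_5 = 3·5^3 + 3·5^2 + 3·5 + 2 ↦ 3·6^3 + 3·6^2 + 3·6 + 2|_6 = 776 ⇒ 775
(4) 775|_6 = 3·6^3 + 3·6^2 + 3·6 + 1 ↦ 3·7^3 + 3·7^2 + 3·7 + 1|_7 = 1198 ⇒ 1197

775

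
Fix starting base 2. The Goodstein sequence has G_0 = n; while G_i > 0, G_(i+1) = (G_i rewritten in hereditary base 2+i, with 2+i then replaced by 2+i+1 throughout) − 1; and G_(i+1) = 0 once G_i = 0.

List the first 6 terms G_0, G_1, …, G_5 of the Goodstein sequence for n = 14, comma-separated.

i=0: 14 = 2^(2 + 1) + 2^2 + 2 (b=2); 2→3: 3^(3 + 1) + 3^3 + 3 = 111; 111−1 = 110
i=1: 110 = 3^(3 + 1) + 3^3 + 2 (b=3); 3→4: 4^(4 + 1) + 4^4 + 2 = 1282; 1282−1 = 1281
i=2: 1281 = 4^(4 + 1) + 4^4 + 1 (b=4); 4→5: 5^(5 + 1) + 5^5 + 1 = 18751; 18751−1 = 18750
i=3: 18750 = 5^(5 + 1) + 5^5 (b=5); 5→6: 6^(6 + 1) + 6^6 = 326592; 326592−1 = 326591
i=4: 326591 = 6^(6 + 1) + 5·6^5 + 5·6^4 + 5·6^3 + 5·6^2 + 5·6 + 5 (b=6); 6→7: 7^(7 + 1) + 5·7^5 + 5·7^4 + 5·7^3 + 5·7^2 + 5·7 + 5 = 5862841; 5862841−1 = 5862840

14, 110, 1281, 18750, 326591, 5862840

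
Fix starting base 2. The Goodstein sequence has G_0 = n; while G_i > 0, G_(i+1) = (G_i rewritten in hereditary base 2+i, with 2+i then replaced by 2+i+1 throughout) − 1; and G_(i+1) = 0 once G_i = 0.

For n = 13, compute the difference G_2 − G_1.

G_0 = 13. HB_2(13) = 2^(2 + 1) + 2^2 + 1. Bump = 109. G_1 = 108.
G_1 = 108. HB_3(108) = 3^(3 + 1) + 3^3. Bump = 1280. G_2 = 1279.

1171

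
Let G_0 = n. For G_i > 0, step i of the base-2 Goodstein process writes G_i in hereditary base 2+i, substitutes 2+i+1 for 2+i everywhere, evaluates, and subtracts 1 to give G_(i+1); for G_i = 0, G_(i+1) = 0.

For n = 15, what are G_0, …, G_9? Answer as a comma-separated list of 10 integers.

G_0 = 15. HB_2(15) = 2^(2 + 1) + 2^2 + 2 + 1. Bump = 112. G_1 = 111.
G_1 = 111. HB_3(111) = 3^(3 + 1) + 3^3 + 3. Bump = 1284. G_2 = 1283.
G_2 = 1283. HB_4(1283) = 4^(4 + 1) + 4^4 + 3. Bump = 18753. G_3 = 18752.
G_3 = 18752. HB_5(18752) = 5^(5 + 1) + 5^5 + 2. Bump = 326594. G_4 = 326593.
G_4 = 326593. HB_6(326593) = 6^(6 + 1) + 6^6 + 1. Bump = 6588345. G_5 = 6588344.
G_5 = 6588344. HB_7(6588344) = 7^(7 + 1) + 7^7. Bump = 150994944. G_6 = 150994943.
G_6 = 150994943. HB_8(150994943) = 8^(8 + 1) + 7·8^7 + 7·8^6 + 7·8^5 + 7·8^4 + 7·8^3 + 7·8^2 + 7·8 + 7. Bump = 3524450281. G_7 = 3524450280.
G_7 = 3524450280. HB_9(3524450280) = 9^(9 + 1) + 7·9^7 + 7·9^6 + 7·9^5 + 7·9^4 + 7·9^3 + 7·9^2 + 7·9 + 6. Bump = 100077777776. G_8 = 100077777775.
G_8 = 100077777775. HB_10(100077777775) = 10^(10 + 1) + 7·10^7 + 7·10^6 + 7·10^5 + 7·10^4 + 7·10^3 + 7·10^2 + 7·10 + 5. Bump = 3138578427935. G_9 = 3138578427934.

15, 111, 1283, 18752, 326593, 6588344, 150994943, 3524450280, 100077777775, 3138578427934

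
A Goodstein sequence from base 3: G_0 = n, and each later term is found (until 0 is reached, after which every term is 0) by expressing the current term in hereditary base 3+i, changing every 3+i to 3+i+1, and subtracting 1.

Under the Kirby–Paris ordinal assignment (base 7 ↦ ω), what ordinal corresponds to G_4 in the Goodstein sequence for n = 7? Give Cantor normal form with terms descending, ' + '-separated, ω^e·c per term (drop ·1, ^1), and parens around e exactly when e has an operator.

ω + 2

G_0 = 7. HB_3(7) = 2·3 + 1. Bump = 9. G_1 = 8.
G_1 = 8. HB_4(8) = 2·4. Bump = 10. G_2 = 9.
G_2 = 9. HB_5(9) = 5 + 4. Bump = 10. G_3 = 9.
G_3 = 9. HB_6(9) = 6 + 3. Bump = 10. G_4 = 9.
G_4 = 9. HB_7(9) = 7 + 2. Bump = 10. G_5 = 9.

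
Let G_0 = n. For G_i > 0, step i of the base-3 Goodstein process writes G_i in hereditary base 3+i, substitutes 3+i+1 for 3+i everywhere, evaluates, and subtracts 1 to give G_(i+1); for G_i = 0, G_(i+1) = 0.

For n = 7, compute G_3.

9

base 3: 7 = 2·3 + 1; at 4: 2·4 + 1 = 9; next = 8
base 4: 8 = 2·4; at 5: 2·5 = 10; next = 9
base 5: 9 = 5 + 4; at 6: 6 + 4 = 10; next = 9
base 6: 9 = 6 + 3; at 7: 7 + 3 = 10; next = 9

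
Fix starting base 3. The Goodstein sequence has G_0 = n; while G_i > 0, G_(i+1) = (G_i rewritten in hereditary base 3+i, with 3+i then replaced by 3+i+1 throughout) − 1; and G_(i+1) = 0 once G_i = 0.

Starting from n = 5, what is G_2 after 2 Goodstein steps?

5

G_0 = 5. HB_3(5) = 3 + 2. Bump = 6. G_1 = 5.
G_1 = 5. HB_4(5) = 4 + 1. Bump = 6. G_2 = 5.
G_2 = 5. HB_5(5) = 5. Bump = 6. G_3 = 5.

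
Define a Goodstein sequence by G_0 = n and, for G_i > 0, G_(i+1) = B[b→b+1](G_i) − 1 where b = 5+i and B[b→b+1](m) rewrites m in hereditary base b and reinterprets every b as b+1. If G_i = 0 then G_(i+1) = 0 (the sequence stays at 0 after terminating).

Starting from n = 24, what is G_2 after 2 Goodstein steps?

30

i=0: 24 = 4·5 + 4 (b=5); 5→6: 4·6 + 4 = 28; 28−1 = 27
i=1: 27 = 4·6 + 3 (b=6); 6→7: 4·7 + 3 = 31; 31−1 = 30
i=2: 30 = 4·7 + 2 (b=7); 7→8: 4·8 + 2 = 34; 34−1 = 33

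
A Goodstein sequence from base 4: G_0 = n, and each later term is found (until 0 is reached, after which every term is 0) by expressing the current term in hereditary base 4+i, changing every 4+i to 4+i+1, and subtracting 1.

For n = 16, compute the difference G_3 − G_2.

base 4: 16 = 4^2; at 5: 5^2 = 25; next = 24
base 5: 24 = 4·5 + 4; at 6: 4·6 + 4 = 28; next = 27
base 6: 27 = 4·6 + 3; at 7: 4·7 + 3 = 31; next = 30

3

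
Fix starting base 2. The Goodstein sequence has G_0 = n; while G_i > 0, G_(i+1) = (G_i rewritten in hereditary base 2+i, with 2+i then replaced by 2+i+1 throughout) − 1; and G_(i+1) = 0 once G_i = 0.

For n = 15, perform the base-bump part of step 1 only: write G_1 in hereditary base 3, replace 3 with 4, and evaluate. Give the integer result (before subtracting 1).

15 —HB2→ 2^(2 + 1) + 2^2 + 2 + 1 —bump→ 3^(3 + 1) + 3^3 + 3 + 1 = 112 —(−1)→ 111
111 —HB3→ 3^(3 + 1) + 3^3 + 3 —bump→ 4^(4 + 1) + 4^4 + 4 = 1284 —(−1)→ 1283

1284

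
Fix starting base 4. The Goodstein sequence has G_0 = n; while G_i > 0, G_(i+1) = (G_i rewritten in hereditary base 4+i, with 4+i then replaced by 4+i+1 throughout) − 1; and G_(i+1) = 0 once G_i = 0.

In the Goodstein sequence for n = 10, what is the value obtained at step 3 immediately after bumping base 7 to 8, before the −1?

14

(0) 10|_4 = 2·4 + 2 ↦ 2·5 + 2|_5 = 12 ⇒ 11
(1) 11|_5 = 2·5 + 1 ↦ 2·6 + 1|_6 = 13 ⇒ 12
(2) 12|_6 = 2·6 ↦ 2·7|_7 = 14 ⇒ 13
(3) 13|_7 = 7 + 6 ↦ 8 + 6|_8 = 14 ⇒ 13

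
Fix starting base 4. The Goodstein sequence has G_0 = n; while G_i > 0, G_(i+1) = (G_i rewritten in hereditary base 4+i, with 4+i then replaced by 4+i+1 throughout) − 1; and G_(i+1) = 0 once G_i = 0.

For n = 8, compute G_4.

i=0: 8 = 2·4 (b=4); 4→5: 2·5 = 10; 10−1 = 9
i=1: 9 = 5 + 4 (b=5); 5→6: 6 + 4 = 10; 10−1 = 9
i=2: 9 = 6 + 3 (b=6); 6→7: 7 + 3 = 10; 10−1 = 9
i=3: 9 = 7 + 2 (b=7); 7→8: 8 + 2 = 10; 10−1 = 9

9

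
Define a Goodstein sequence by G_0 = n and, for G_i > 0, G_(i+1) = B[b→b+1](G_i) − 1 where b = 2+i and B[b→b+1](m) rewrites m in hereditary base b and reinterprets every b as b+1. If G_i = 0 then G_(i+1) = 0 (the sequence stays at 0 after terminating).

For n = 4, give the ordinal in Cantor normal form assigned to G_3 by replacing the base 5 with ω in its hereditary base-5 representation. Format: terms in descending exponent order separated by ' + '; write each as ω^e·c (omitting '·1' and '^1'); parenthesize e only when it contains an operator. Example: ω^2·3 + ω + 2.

ω^2·2 + ω·2

i=0: 4 = 2^2 (b=2); 2→3: 3^3 = 27; 27−1 = 26
i=1: 26 = 2·3^2 + 2·3 + 2 (b=3); 3→4: 2·4^2 + 2·4 + 2 = 42; 42−1 = 41
i=2: 41 = 2·4^2 + 2·4 + 1 (b=4); 4→5: 2·5^2 + 2·5 + 1 = 61; 61−1 = 60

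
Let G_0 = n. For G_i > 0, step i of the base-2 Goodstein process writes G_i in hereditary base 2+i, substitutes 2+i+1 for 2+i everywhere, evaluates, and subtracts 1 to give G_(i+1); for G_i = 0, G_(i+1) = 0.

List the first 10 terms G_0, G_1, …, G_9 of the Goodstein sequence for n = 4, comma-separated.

step 0: 4 = 2^2; sub 3 for 2: 3^3; = 27; G_1 = 27−1 = 26
step 1: 26 = 2·3^2 + 2·3 + 2; sub 4 for 3: 2·4^2 + 2·4 + 2; = 42; G_2 = 42−1 = 41
step 2: 41 = 2·4^2 + 2·4 + 1; sub 5 for 4: 2·5^2 + 2·5 + 1; = 61; G_3 = 61−1 = 60
step 3: 60 = 2·5^2 + 2·5; sub 6 for 5: 2·6^2 + 2·6; = 84; G_4 = 84−1 = 83
step 4: 83 = 2·6^2 + 6 + 5; sub 7 for 6: 2·7^2 + 7 + 5; = 110; G_5 = 110−1 = 109
step 5: 109 = 2·7^2 + 7 + 4; sub 8 for 7: 2·8^2 + 8 + 4; = 140; G_6 = 140−1 = 139
step 6: 139 = 2·8^2 + 8 + 3; sub 9 for 8: 2·9^2 + 9 + 3; = 174; G_7 = 174−1 = 173
step 7: 173 = 2·9^2 + 9 + 2; sub 10 for 9: 2·10^2 + 10 + 2; = 212; G_8 = 212−1 = 211
step 8: 211 = 2·10^2 + 10 + 1; sub 11 for 10: 2·11^2 + 11 + 1; = 254; G_9 = 254−1 = 253

4, 26, 41, 60, 83, 109, 139, 173, 211, 253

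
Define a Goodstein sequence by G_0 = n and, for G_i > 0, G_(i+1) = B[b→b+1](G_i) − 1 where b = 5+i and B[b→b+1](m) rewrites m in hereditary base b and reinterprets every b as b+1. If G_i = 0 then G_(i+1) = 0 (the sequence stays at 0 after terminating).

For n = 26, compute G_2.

G_0=26  [base 5] 5^2 + 1  →[5↦6]→  6^2 + 1 = 37  −1 ⇒ G_1=36
G_1=36  [base 6] 6^2  →[6↦7]→  7^2 = 49  −1 ⇒ G_2=48
G_2=48  [base 7] 6·7 + 6  →[7↦8]→  6·8 + 6 = 54  −1 ⇒ G_3=53

48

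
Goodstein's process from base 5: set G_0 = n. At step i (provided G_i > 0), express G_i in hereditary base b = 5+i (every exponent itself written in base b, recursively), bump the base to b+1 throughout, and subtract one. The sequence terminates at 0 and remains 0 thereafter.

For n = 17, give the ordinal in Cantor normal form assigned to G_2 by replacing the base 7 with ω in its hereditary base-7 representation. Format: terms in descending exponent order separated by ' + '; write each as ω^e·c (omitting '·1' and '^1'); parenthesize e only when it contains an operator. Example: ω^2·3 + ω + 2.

ω·3

G_0=17  [base 5] 3·5 + 2  →[5↦6]→  3·6 + 2 = 20  −1 ⇒ G_1=19
G_1=19  [base 6] 3·6 + 1  →[6↦7]→  3·7 + 1 = 22  −1 ⇒ G_2=21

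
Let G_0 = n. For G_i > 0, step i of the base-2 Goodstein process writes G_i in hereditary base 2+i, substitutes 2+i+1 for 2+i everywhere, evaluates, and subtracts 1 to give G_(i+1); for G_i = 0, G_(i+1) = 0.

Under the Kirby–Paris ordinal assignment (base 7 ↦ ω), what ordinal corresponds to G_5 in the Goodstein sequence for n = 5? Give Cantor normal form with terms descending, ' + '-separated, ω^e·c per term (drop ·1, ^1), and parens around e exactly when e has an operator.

ω^3·3 + ω^2·3 + ω·3

step 0: 5 = 2^2 + 1; sub 3 for 2: 3^3 + 1; = 28; G_1 = 28−1 = 27
step 1: 27 = 3^3; sub 4 for 3: 4^4; = 256; G_2 = 256−1 = 255
step 2: 255 = 3·4^3 + 3·4^2 + 3·4 + 3; sub 5 for 4: 3·5^3 + 3·5^2 + 3·5 + 3; = 468; G_3 = 468−1 = 467
step 3: 467 = 3·5^3 + 3·5^2 + 3·5 + 2; sub 6 for 5: 3·6^3 + 3·6^2 + 3·6 + 2; = 776; G_4 = 776−1 = 775
step 4: 775 = 3·6^3 + 3·6^2 + 3·6 + 1; sub 7 for 6: 3·7^3 + 3·7^2 + 3·7 + 1; = 1198; G_5 = 1198−1 = 1197
step 5: 1197 = 3·7^3 + 3·7^2 + 3·7; sub 8 for 7: 3·8^3 + 3·8^2 + 3·8; = 1752; G_6 = 1752−1 = 1751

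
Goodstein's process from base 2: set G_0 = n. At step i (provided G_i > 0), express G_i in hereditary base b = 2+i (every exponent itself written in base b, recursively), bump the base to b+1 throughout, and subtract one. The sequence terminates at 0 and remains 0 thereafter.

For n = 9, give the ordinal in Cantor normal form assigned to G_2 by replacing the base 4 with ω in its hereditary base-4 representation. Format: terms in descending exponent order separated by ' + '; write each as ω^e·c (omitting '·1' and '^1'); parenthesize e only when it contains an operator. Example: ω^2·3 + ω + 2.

9 —HB2→ 2^(2 + 1) + 1 —bump→ 3^(3 + 1) + 1 = 82 —(−1)→ 81
81 —HB3→ 3^(3 + 1) —bump→ 4^(4 + 1) = 1024 —(−1)→ 1023

ω^ω·3 + ω^3·3 + ω^2·3 + ω·3 + 3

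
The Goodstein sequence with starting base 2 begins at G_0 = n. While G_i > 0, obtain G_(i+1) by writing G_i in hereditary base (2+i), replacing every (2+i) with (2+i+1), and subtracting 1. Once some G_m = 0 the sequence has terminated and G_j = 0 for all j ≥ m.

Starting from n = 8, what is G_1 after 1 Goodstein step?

G_0=8  [base 2] 2^(2 + 1)  →[2↦3]→  3^(3 + 1) = 81  −1 ⇒ G_1=80
G_1=80  [base 3] 2·3^3 + 2·3^2 + 2·3 + 2  →[3↦4]→  2·4^4 + 2·4^2 + 2·4 + 2 = 554  −1 ⇒ G_2=553

80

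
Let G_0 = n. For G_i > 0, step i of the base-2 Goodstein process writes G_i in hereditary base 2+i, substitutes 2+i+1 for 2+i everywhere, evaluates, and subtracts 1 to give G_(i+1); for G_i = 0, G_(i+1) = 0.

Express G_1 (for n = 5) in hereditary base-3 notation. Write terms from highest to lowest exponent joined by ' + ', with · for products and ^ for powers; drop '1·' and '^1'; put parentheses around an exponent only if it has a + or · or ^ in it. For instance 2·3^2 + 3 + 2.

i=0: 5 = 2^2 + 1 (b=2); 2→3: 3^3 + 1 = 28; 28−1 = 27
i=1: 27 = 3^3 (b=3); 3→4: 4^4 = 256; 256−1 = 255

3^3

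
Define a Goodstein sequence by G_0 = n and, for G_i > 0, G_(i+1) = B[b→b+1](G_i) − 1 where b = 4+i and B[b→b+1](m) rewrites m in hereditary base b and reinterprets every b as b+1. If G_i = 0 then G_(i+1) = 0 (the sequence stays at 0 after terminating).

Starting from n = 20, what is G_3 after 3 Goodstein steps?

51

G_0 = 20. HB_4(20) = 4^2 + 4. Bump = 30. G_1 = 29.
G_1 = 29. HB_5(29) = 5^2 + 4. Bump = 40. G_2 = 39.
G_2 = 39. HB_6(39) = 6^2 + 3. Bump = 52. G_3 = 51.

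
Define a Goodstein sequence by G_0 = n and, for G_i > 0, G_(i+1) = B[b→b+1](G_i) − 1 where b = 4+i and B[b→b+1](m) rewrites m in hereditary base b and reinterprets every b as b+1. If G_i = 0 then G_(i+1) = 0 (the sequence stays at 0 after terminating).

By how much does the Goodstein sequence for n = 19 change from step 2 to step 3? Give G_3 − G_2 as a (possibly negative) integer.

12

step 0: 19 = 4^2 + 3; sub 5 for 4: 5^2 + 3; = 28; G_1 = 28−1 = 27
step 1: 27 = 5^2 + 2; sub 6 for 5: 6^2 + 2; = 38; G_2 = 38−1 = 37
step 2: 37 = 6^2 + 1; sub 7 for 6: 7^2 + 1; = 50; G_3 = 50−1 = 49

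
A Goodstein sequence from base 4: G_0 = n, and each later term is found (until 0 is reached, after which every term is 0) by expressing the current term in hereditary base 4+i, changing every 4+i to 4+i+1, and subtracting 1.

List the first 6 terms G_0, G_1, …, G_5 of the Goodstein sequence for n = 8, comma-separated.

8 —HB4→ 2·4 —bump→ 2·5 = 10 —(−1)→ 9
9 —HB5→ 5 + 4 —bump→ 6 + 4 = 10 —(−1)→ 9
9 —HB6→ 6 + 3 —bump→ 7 + 3 = 10 —(−1)→ 9
9 —HB7→ 7 + 2 —bump→ 8 + 2 = 10 —(−1)→ 9
9 —HB8→ 8 + 1 —bump→ 9 + 1 = 10 —(−1)→ 9

8, 9, 9, 9, 9, 9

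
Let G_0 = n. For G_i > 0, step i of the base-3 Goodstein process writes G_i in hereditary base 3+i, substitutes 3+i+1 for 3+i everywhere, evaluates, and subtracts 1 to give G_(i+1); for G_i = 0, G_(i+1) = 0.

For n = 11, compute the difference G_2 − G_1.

G_0=11  [base 3] 3^2 + 2  →[3↦4]→  4^2 + 2 = 18  −1 ⇒ G_1=17
G_1=17  [base 4] 4^2 + 1  →[4↦5]→  5^2 + 1 = 26  −1 ⇒ G_2=25

8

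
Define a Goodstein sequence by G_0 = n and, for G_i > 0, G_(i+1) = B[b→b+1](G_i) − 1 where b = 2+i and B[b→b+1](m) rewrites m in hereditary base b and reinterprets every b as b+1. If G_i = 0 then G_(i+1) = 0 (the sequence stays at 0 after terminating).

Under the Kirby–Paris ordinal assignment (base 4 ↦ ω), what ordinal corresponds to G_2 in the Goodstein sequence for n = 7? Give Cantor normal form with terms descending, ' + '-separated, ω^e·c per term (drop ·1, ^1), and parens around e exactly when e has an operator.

step 0: 7 = 2^2 + 2 + 1; sub 3 for 2: 3^3 + 3 + 1; = 31; G_1 = 31−1 = 30
step 1: 30 = 3^3 + 3; sub 4 for 3: 4^4 + 4; = 260; G_2 = 260−1 = 259
step 2: 259 = 4^4 + 3; sub 5 for 4: 5^5 + 3; = 3128; G_3 = 3128−1 = 3127

ω^ω + 3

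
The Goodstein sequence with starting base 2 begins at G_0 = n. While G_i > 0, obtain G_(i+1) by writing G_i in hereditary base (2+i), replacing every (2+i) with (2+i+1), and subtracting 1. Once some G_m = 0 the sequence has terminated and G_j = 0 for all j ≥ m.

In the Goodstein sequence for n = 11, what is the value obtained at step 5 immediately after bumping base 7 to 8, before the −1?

134217728

G_0=11  [base 2] 2^(2 + 1) + 2 + 1  →[2↦3]→  3^(3 + 1) + 3 + 1 = 85  −1 ⇒ G_1=84
G_1=84  [base 3] 3^(3 + 1) + 3  →[3↦4]→  4^(4 + 1) + 4 = 1028  −1 ⇒ G_2=1027
G_2=1027  [base 4] 4^(4 + 1) + 3  →[4↦5]→  5^(5 + 1) + 3 = 15628  −1 ⇒ G_3=15627
G_3=15627  [base 5] 5^(5 + 1) + 2  →[5↦6]→  6^(6 + 1) + 2 = 279938  −1 ⇒ G_4=279937
G_4=279937  [base 6] 6^(6 + 1) + 1  →[6↦7]→  7^(7 + 1) + 1 = 5764802  −1 ⇒ G_5=5764801
G_5=5764801  [base 7] 7^(7 + 1)  →[7↦8]→  8^(8 + 1) = 134217728  −1 ⇒ G_6=134217727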